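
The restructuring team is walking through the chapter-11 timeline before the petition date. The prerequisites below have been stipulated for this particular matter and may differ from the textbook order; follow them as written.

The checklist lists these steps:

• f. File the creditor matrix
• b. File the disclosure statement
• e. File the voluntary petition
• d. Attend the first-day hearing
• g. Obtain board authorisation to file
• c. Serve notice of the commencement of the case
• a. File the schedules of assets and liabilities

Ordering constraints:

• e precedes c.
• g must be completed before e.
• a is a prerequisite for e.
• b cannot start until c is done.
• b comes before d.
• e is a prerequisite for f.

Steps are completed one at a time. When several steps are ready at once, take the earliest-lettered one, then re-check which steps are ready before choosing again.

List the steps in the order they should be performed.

a, g, e, c, b, d, f

Nothing is required for a and g. a has the earlier label → a first.
Next only g has its prerequisites met → g.
e is the only step now ready → e.
Ready: c and f. c has the earlier label → c.
Ready: b and f. b has the earlier label → b.
d now also ready, so the ready set is {d, f}; d has the earlier label → d.
f needed e, now all done → f.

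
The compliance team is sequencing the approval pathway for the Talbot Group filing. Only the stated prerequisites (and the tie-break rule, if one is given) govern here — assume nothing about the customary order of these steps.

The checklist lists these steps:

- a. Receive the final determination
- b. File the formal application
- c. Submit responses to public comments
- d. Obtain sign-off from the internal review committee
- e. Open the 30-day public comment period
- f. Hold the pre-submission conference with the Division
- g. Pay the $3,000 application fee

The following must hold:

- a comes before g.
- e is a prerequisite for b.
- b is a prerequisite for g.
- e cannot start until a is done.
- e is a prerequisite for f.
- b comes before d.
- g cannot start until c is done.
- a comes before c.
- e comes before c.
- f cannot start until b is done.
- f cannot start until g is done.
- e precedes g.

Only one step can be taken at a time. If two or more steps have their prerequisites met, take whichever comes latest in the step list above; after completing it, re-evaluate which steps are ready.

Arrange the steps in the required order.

a has no prerequisites → a first.
e is the only step now ready → e.
Now c and b have their prerequisites met. c is listed later, so c next.
b needed e, now all done → b.
g and d are both available; g is listed later → g.
f now also ready, so the ready set is {f, d}; f is listed later → f.
That leaves d as the only ready step → d.

a, e, c, b, g, f, d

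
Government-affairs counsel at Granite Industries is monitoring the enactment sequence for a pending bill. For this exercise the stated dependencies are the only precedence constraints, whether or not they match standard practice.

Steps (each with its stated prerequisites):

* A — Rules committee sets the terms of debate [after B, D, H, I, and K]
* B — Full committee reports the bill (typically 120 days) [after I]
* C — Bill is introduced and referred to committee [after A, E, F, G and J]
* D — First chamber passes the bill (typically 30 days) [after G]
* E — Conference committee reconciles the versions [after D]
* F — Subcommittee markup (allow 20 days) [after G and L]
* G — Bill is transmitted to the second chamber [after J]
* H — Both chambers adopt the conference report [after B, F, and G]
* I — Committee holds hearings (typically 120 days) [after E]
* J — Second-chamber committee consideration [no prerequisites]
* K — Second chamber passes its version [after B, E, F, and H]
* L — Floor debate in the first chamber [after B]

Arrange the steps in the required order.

J → G → D → E → I → B → L → F → H → K → A → C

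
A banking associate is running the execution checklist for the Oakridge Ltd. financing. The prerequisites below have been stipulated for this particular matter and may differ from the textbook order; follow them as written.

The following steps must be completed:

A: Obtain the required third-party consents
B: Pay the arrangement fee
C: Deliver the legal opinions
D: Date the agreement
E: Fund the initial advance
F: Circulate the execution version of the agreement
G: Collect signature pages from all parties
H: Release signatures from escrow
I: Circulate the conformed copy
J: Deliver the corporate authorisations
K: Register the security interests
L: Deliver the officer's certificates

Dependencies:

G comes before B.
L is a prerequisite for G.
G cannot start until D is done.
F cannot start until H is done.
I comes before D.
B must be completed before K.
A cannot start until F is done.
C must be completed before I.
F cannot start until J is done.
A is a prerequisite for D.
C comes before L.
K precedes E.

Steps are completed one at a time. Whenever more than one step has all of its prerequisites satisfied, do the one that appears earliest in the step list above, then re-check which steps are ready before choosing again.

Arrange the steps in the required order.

C → H → I → J → F → A → D → L → G → B → K → E

Nothing is required for C, H and J. C is listed earlier → C first.
I and L now also ready, so the ready set is {H, I, J, L}; H is listed earlier → H.
Ready: I, J and L. I is listed earlier → I.
Now J and L have their prerequisites met. J is listed earlier, so J next.
F now also ready, so the ready set is {F, L}; F is listed earlier → F.
A now also ready, so the ready set is {A, L}; A is listed earlier → A.
D now also ready, so the ready set is {D, L}; D is listed earlier → D.
L needed C, now all done → L.
G is the only step now ready → G.
Next only B has its prerequisites met → B.
K is the only step now ready → K.
E needed K, now all done → E.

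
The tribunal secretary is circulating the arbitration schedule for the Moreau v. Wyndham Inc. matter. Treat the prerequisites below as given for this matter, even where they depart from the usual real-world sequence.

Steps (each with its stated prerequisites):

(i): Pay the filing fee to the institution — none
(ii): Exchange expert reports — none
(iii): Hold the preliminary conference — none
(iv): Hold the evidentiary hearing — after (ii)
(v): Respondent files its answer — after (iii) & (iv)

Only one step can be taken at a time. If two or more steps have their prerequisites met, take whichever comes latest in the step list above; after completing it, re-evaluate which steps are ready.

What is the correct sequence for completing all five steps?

(iii), (ii) and (i) have no prerequisites; (iii) is listed later, so (iii) is first.
Ready: (ii) and (i). (ii) is listed later → (ii).
(iv) now also ready, so the ready set is {(iv), (i)}; (iv) is listed later → (iv).
(v) now also ready, so the ready set is {(v), (i)}; (v) is listed later → (v).
That leaves (i) as the only ready step → (i).

(iii), (ii), (iv), (v), (i)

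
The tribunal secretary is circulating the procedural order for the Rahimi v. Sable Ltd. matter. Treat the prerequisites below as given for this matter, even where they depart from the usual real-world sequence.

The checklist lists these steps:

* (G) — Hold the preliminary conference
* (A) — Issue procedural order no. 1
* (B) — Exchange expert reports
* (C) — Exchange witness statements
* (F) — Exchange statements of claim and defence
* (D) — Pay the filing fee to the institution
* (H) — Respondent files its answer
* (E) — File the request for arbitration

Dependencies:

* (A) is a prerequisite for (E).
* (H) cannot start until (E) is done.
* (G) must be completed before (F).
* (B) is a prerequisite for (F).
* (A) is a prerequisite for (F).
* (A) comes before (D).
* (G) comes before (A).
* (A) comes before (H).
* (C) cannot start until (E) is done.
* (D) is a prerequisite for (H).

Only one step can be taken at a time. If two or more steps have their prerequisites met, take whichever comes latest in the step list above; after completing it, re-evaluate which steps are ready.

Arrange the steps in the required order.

(B) → (G) → (A) → (E) → (D) → (H) → (F) → (C)

(B) and (G) have no prerequisites; (B) is listed later, so (B) is first.
That leaves (G) as the only ready step → (G).
Next only (A) has its prerequisites met → (A).
(E), (D) and (F) are all available; (E) is listed later → (E).
Now (D), (F) and (C) have their prerequisites met. (D) is listed later, so (D) next.
(H) now also ready, so the ready set is {(H), (F), (C)}; (H) is listed later → (H).
Now (F) and (C) have their prerequisites met. (F) is listed later, so (F) next.
That leaves (C) as the only ready step → (C).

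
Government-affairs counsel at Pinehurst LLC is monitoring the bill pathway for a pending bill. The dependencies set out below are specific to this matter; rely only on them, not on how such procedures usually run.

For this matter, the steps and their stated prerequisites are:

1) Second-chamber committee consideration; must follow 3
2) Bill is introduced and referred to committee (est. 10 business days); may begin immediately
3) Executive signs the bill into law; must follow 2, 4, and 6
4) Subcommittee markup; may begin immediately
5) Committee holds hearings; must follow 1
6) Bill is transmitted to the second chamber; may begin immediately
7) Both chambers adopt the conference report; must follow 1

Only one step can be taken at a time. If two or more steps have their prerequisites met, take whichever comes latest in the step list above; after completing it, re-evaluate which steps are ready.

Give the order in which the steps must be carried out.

6 4 2 3 1 7 5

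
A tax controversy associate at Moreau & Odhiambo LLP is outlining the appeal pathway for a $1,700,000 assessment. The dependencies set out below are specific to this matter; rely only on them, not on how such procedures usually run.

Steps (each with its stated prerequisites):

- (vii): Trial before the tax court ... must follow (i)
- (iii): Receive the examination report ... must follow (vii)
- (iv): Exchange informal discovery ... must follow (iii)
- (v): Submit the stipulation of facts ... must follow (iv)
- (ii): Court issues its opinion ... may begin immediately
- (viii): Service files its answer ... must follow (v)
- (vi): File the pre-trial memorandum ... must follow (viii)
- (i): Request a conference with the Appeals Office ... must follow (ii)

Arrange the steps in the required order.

Only (ii) has no prerequisites, so it is first.
(i) needed (ii), now all done → (i).
That leaves (vii) as the only ready step → (vii).
(iii) needed (vii), now all done → (iii).
(iv) needed (iii), now all done → (iv).
(v) needed (iv), now all done → (v).
(viii) needed (v), now all done → (viii).
That leaves (vi) as the only ready step → (vi).

(ii) (i) (vii) (iii) (iv) (v) (viii) (vi)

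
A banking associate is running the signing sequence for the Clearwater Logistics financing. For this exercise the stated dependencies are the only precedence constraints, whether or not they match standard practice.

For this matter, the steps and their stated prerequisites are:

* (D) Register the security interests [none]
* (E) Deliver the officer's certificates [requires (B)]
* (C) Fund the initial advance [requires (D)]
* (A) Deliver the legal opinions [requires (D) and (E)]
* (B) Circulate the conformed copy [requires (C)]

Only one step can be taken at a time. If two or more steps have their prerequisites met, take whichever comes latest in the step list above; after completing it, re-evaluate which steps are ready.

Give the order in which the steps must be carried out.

(D) (C) (B) (E) (A)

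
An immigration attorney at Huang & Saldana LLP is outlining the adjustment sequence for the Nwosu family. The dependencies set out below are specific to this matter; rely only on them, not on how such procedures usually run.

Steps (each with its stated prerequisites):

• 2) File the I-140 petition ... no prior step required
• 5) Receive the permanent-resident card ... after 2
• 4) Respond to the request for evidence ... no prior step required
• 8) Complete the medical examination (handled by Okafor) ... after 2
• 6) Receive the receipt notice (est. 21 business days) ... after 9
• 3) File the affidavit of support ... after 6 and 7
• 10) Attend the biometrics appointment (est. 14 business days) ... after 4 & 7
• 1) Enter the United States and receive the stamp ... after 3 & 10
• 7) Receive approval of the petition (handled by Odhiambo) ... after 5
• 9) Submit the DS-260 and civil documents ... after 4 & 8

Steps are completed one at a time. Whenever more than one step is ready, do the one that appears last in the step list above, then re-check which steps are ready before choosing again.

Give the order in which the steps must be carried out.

Nothing is required for 4 and 2. 4 is listed later → 4 first.
2 is the only step now ready → 2.
8 and 5 are both available; 8 is listed later → 8.
Now 9 and 5 have their prerequisites met. 9 is listed later, so 9 next.
Now 6 and 5 have their prerequisites met. 6 is listed later, so 6 next.
5 needed 2, now all done → 5.
Next only 7 has its prerequisites met → 7.
Ready: 10 and 3. 10 is listed later → 10.
Next only 3 has its prerequisites met → 3.
1 needed 10 and 3, now all done → 1.

4, 2, 8, 9, 6, 5, 7, 10, 3, 1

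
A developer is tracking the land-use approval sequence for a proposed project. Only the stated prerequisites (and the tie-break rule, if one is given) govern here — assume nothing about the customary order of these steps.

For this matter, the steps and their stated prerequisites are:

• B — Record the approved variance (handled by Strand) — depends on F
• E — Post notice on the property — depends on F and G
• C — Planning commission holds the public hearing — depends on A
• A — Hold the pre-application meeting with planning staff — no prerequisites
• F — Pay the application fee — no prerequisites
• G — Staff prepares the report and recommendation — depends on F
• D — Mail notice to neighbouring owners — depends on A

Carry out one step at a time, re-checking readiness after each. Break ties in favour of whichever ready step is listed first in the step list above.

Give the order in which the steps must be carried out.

A and F have no prerequisites; A is listed earlier, so A is first.
C, F and D are all available; C is listed earlier → C.
F and D are both available; F is listed earlier → F.
B and G now also ready, so the ready set is {B, G, D}; B is listed earlier → B.
Ready: G and D. G is listed earlier → G.
Now E and D have their prerequisites met. E is listed earlier, so E next.
D is the only step now ready → D.

A C F B G E D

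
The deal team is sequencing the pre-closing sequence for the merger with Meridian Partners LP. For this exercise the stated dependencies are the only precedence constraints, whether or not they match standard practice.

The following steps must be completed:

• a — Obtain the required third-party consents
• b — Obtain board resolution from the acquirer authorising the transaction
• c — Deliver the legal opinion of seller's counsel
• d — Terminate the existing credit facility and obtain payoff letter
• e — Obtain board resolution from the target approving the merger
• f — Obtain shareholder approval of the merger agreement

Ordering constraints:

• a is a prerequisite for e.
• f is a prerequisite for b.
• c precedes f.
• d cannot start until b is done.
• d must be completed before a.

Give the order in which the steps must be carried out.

c f b d a e

Only c has no prerequisites, so it is first.
f needed c, now all done → f.
Next only b has its prerequisites met → b.
d needed b, now all done → d.
That leaves a as the only ready step → a.
e needed a, now all done → e.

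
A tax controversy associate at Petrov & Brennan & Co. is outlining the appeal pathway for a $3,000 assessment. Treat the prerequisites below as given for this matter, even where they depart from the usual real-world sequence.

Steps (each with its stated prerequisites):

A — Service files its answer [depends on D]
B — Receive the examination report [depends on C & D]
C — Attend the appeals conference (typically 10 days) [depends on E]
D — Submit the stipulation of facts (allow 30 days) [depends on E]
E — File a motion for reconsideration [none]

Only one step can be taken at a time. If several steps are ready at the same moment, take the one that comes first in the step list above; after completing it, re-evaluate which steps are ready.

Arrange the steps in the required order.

E has no prerequisites → E first.
C and D are both available; C is listed earlier → C.
That leaves D as the only ready step → D.
A and B are both available; A is listed earlier → A.
B needed C and D, now all done → B.

E C D A B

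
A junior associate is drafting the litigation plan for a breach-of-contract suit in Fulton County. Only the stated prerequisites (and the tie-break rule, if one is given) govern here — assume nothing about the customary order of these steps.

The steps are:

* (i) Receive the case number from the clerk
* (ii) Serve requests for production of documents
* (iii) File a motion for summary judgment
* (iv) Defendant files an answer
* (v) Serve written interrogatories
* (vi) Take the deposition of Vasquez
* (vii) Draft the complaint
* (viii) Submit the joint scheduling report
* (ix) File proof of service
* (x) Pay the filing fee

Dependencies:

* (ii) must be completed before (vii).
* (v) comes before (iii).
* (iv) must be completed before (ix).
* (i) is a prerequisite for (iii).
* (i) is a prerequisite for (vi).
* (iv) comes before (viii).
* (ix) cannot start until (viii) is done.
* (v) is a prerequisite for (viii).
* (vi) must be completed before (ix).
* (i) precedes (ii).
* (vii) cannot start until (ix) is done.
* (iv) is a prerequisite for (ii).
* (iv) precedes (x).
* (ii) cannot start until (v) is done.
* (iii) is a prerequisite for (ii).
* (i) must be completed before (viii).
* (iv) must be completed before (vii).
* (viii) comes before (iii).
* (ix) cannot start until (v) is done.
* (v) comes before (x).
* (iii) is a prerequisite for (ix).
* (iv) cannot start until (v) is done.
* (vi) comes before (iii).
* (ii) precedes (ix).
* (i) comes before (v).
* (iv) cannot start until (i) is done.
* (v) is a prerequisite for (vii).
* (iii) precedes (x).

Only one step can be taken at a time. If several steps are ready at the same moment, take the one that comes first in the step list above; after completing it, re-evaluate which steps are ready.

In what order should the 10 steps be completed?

(i) → (v) → (iv) → (vi) → (viii) → (iii) → (ii) → (ix) → (vii) → (x)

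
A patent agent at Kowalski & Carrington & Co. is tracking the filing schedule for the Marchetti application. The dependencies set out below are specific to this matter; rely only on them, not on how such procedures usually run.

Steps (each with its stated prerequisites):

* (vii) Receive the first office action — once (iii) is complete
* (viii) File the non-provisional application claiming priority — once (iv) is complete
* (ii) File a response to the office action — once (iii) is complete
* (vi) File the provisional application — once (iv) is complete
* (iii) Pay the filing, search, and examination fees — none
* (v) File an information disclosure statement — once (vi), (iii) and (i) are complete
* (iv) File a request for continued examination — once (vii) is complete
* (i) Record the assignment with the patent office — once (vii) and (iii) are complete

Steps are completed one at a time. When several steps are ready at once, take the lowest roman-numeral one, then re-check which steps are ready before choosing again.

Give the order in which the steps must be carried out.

(iii) is the only step with nothing outstanding, so it goes first.
Now (ii) and (vii) have their prerequisites met. (ii) has the earlier label, so (ii) next.
(vii) needed (iii), now all done → (vii).
Now (i) and (iv) have their prerequisites met. (i) has the earlier label, so (i) next.
(iv) needed (vii), now all done → (iv).
Ready: (vi) and (viii). (vi) has the earlier label → (vi).
(v) now also ready, so the ready set is {(v), (viii)}; (v) has the earlier label → (v).
(viii) needed (iv), now all done → (viii).

(iii) → (ii) → (vii) → (i) → (iv) → (vi) → (v) → (viii)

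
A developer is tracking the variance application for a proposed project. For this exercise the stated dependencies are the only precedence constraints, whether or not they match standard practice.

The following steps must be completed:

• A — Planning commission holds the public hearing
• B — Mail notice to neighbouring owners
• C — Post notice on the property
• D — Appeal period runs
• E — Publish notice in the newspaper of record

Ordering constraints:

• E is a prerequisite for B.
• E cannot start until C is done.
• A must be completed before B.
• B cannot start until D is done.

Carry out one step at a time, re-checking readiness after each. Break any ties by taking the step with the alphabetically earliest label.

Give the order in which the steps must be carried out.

A → C → D → E → B

A, C and D have no prerequisites; A has the earlier label, so A is first.
Ready: C and D. C has the earlier label → C.
E now also ready, so the ready set is {D, E}; D has the earlier label → D.
That leaves E as the only ready step → E.
That leaves B as the only ready step → B.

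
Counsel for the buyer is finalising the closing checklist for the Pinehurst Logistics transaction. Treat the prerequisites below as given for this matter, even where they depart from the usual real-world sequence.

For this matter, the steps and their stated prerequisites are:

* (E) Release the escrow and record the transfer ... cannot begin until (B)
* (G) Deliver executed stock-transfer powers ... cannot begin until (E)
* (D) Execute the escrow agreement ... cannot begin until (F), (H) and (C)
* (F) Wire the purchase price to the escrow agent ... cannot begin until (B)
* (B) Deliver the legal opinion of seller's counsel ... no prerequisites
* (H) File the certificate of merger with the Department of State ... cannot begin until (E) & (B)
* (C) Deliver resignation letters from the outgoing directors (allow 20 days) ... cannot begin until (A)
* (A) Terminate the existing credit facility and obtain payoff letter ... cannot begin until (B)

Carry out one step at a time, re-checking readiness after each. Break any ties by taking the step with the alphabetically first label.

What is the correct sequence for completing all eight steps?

Only (B) has no prerequisites, so it is first.
Now (A), (E) and (F) have their prerequisites met. (A) has the earlier label, so (A) next.
(C) now also ready, so the ready set is {(C), (E), (F)}; (C) has the earlier label → (C).
(E) and (F) are both available; (E) has the earlier label → (E).
Ready: (F), (G) and (H). (F) has the earlier label → (F).
(G) and (H) are both available; (G) has the earlier label → (G).
That leaves (H) as the only ready step → (H).
(D) needed (C), (F) and (H), now all done → (D).

(B) (A) (C) (E) (F) (G) (H) (D)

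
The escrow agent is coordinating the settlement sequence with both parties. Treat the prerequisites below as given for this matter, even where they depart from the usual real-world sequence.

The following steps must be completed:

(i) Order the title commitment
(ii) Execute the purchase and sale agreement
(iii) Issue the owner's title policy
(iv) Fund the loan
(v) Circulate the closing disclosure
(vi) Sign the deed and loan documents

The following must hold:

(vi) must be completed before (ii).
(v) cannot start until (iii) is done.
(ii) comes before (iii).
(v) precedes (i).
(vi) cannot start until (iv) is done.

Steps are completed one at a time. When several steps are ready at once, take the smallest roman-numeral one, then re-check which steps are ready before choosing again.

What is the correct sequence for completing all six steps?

(iv), (vi), (ii), (iii), (v), (i)

(iv) has no prerequisites → (iv) first.
(vi) is the only step now ready → (vi).
(ii) needed (vi), now all done → (ii).
(iii) is the only step now ready → (iii).
Next only (v) has its prerequisites met → (v).
(i) needed (v), now all done → (i).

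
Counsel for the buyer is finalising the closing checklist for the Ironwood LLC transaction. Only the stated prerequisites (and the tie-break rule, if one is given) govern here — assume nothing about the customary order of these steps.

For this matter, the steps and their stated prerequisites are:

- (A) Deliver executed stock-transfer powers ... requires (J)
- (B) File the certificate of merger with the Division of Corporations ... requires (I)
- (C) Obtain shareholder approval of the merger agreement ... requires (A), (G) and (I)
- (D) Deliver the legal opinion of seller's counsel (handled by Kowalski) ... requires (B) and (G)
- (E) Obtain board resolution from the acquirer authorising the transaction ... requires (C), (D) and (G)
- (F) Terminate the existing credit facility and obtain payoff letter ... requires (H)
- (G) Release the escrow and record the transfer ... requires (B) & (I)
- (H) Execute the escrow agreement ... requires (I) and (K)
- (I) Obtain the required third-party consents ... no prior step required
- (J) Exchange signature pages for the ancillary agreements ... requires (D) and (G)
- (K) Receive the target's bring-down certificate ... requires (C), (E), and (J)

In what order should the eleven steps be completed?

(I) has no prerequisites → (I) first.
That leaves (B) as the only ready step → (B).
Next only (G) has its prerequisites met → (G).
Next only (D) has its prerequisites met → (D).
Next only (J) has its prerequisites met → (J).
(A) needed (J), now all done → (A).
(C) needed (A), (G) and (I), now all done → (C).
Next only (E) has its prerequisites met → (E).
(K) needed (C), (E) and (J), now all done → (K).
Next only (H) has its prerequisites met → (H).
(F) is the only step now ready → (F).

(I), (B), (G), (D), (J), (A), (C), (E), (K), (H), (F)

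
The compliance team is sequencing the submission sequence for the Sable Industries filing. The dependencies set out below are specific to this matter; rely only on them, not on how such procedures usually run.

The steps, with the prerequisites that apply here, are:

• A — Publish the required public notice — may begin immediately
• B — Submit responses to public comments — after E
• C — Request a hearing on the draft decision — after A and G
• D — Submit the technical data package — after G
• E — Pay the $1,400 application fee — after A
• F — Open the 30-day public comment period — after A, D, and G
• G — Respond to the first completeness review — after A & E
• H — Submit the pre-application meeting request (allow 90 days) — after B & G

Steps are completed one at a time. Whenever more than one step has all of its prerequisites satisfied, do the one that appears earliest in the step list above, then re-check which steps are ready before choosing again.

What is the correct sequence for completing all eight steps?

A → E → B → G → C → D → F → H

A has no prerequisites → A first.
That leaves E as the only ready step → E.
Now B and G have their prerequisites met. B is listed earlier, so B next.
G needed A and E, now all done → G.
Ready: C, D and H. C is listed earlier → C.
Ready: D and H. D is listed earlier → D.
F now also ready, so the ready set is {F, H}; F is listed earlier → F.
H needed B and G, now all done → H.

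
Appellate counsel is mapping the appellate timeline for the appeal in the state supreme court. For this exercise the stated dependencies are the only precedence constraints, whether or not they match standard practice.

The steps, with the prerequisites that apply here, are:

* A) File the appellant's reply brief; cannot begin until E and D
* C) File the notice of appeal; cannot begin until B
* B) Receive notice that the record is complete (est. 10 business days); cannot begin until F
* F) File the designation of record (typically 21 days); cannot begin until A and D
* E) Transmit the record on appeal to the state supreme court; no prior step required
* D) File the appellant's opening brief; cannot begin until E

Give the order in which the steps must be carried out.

Only E has no prerequisites, so it is first.
D needed E, now all done → D.
A is the only step now ready → A.
F needed A and D, now all done → F.
Next only B has its prerequisites met → B.
Next only C has its prerequisites met → C.

E, D, A, F, B, C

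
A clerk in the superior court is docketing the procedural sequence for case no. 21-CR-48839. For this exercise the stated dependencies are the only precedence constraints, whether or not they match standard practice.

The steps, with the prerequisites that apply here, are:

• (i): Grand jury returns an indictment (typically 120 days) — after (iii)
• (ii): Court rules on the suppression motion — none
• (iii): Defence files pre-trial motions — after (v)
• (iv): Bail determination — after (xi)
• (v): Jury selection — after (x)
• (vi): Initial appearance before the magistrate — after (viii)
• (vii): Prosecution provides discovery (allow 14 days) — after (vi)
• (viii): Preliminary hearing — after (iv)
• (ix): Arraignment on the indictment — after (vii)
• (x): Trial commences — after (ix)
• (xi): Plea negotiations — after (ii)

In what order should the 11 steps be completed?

(ii) (xi) (iv) (viii) (vi) (vii) (ix) (x) (v) (iii) (i)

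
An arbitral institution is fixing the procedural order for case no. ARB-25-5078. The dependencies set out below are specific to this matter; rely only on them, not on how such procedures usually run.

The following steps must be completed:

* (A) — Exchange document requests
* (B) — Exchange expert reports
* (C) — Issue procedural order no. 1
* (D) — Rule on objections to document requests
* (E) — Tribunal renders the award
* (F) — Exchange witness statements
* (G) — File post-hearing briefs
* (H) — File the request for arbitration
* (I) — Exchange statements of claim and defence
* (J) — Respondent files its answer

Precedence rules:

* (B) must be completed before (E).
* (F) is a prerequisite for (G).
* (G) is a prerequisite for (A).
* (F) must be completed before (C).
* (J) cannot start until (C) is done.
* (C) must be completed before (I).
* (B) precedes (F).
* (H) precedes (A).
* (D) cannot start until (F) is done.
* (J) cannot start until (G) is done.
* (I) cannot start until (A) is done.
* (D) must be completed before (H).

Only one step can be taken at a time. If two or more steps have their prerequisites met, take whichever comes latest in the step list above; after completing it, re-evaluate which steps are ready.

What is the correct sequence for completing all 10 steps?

(B) → (F) → (G) → (E) → (D) → (H) → (C) → (J) → (A) → (I)

Only (B) has no prerequisites, so it is first.
Ready: (F) and (E). (F) is listed later → (F).
(G), (E), (D) and (C) are all available; (G) is listed later → (G).
(E), (D) and (C) are all available; (E) is listed later → (E).
Now (D) and (C) have their prerequisites met. (D) is listed later, so (D) next.
Now (H) and (C) have their prerequisites met. (H) is listed later, so (H) next.
(A) now also ready, so the ready set is {(C), (A)}; (C) is listed later → (C).
Now (J) and (A) have their prerequisites met. (J) is listed later, so (J) next.
Next only (A) has its prerequisites met → (A).
Next only (I) has its prerequisites met → (I).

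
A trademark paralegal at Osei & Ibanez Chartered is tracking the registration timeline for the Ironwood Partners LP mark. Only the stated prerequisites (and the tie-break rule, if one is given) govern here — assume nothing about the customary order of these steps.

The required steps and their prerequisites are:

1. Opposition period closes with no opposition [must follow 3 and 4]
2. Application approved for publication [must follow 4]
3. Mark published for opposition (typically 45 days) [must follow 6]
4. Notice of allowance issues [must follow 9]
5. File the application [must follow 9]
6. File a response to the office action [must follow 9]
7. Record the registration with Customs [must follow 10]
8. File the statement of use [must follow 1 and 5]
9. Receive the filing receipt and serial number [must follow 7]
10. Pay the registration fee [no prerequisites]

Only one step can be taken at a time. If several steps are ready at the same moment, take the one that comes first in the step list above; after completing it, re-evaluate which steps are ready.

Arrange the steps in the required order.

10 → 7 → 9 → 4 → 2 → 5 → 6 → 3 → 1 → 8

Only 10 has no prerequisites, so it is first.
That leaves 7 as the only ready step → 7.
Next only 9 has its prerequisites met → 9.
4, 5 and 6 are all available; 4 is listed earlier → 4.
Ready: 2, 5 and 6. 2 is listed earlier → 2.
5 and 6 are both available; 5 is listed earlier → 5.
6 needed 9, now all done → 6.
3 is the only step now ready → 3.
That leaves 1 as the only ready step → 1.
8 needed 1 and 5, now all done → 8.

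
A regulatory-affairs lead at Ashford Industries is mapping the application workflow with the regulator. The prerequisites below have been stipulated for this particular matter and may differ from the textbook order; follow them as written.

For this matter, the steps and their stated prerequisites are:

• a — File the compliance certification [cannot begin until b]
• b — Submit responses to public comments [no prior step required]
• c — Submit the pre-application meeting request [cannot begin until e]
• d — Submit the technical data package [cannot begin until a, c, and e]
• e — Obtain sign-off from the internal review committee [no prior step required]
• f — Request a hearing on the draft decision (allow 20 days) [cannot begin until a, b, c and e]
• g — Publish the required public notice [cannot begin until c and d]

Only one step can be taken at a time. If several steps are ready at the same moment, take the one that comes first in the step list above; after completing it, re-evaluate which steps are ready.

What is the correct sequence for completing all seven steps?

b, a, e, c, d, f, g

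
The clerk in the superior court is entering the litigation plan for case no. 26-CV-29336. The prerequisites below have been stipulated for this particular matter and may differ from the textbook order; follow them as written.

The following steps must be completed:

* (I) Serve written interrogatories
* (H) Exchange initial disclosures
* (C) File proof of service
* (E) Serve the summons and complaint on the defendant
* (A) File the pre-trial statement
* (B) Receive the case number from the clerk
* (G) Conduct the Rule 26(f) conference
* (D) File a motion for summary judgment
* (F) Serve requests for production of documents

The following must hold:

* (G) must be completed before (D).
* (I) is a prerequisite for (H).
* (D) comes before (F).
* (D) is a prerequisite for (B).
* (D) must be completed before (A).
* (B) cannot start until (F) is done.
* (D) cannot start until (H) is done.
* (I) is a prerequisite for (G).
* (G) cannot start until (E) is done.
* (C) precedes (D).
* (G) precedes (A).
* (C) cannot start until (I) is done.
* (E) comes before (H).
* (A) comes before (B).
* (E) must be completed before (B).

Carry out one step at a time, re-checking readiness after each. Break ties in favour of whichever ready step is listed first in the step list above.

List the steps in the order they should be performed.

(I) and (E) have no prerequisites; (I) is listed earlier, so (I) is first.
(C) and (E) are both available; (C) is listed earlier → (C).
That leaves (E) as the only ready step → (E).
(H) and (G) are both available; (H) is listed earlier → (H).
That leaves (G) as the only ready step → (G).
Next only (D) has its prerequisites met → (D).
Now (A) and (F) have their prerequisites met. (A) is listed earlier, so (A) next.
(F) is the only step now ready → (F).
That leaves (B) as the only ready step → (B).

(I), (C), (E), (H), (G), (D), (A), (F), (B)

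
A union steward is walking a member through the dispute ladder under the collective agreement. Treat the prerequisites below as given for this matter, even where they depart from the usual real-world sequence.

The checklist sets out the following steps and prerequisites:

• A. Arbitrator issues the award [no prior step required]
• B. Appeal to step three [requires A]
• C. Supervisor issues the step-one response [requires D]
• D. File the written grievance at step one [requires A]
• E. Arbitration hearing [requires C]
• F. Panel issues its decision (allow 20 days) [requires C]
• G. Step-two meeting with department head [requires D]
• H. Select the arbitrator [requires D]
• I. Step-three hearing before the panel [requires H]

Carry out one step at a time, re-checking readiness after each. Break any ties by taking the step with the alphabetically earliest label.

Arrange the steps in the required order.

Only A has no prerequisites, so it is first.
Now B and D have their prerequisites met. B has the earlier label, so B next.
D needed A, now all done → D.
Now C, G and H have their prerequisites met. C has the earlier label, so C next.
E, F, G and H are all available; E has the earlier label → E.
F, G and H are all available; F has the earlier label → F.
G and H are both available; G has the earlier label → G.
H needed D, now all done → H.
Next only I has its prerequisites met → I.

A → B → D → C → E → F → G → H → I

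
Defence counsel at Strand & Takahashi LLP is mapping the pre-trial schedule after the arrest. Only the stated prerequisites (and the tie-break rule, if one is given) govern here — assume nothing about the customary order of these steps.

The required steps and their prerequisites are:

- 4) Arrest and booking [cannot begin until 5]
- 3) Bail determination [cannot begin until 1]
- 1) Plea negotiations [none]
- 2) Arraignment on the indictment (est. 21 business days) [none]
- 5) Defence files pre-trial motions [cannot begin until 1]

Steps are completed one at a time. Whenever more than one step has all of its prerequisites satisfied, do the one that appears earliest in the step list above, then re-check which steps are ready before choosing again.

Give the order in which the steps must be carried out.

1, 3, 2, 5, 4

Nothing is required for 1 and 2. 1 is listed earlier → 1 first.
3, 2 and 5 are all available; 3 is listed earlier → 3.
Now 2 and 5 have their prerequisites met. 2 is listed earlier, so 2 next.
Next only 5 has its prerequisites met → 5.
Next only 4 has its prerequisites met → 4.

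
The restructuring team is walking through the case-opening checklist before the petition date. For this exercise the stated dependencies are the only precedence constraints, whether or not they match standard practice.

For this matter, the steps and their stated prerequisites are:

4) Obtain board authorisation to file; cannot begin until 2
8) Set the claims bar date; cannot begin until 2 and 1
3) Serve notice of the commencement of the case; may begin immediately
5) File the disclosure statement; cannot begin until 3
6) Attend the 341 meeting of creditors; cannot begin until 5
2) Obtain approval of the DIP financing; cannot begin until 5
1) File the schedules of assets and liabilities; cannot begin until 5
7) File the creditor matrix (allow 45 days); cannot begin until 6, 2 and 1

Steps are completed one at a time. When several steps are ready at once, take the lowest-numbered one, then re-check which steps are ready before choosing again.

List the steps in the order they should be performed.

3 has no prerequisites → 3 first.
5 needed 3, now all done → 5.
Ready: 1, 2 and 6. 1 has the earlier label → 1.
Now 2 and 6 have their prerequisites met. 2 has the earlier label, so 2 next.
Ready: 4, 6 and 8. 4 has the earlier label → 4.
Now 6 and 8 have their prerequisites met. 6 has the earlier label, so 6 next.
7 now also ready, so the ready set is {7, 8}; 7 has the earlier label → 7.
8 is the only step now ready → 8.

3, 5, 1, 2, 4, 6, 7, 8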